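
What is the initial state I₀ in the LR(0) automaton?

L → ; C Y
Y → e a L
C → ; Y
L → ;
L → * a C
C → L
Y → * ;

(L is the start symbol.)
First, augment the grammar with L' → L
I₀ = CLOSURE({ [L' → . L] }):
  [L' → . L] has the dot before L: add [L → . ; C Y], [L → . ;], [L → . * a C]
No further items can be added.

I₀ = { [L → . * a C], [L → . ; C Y], [L → . ;], [L' → . L] }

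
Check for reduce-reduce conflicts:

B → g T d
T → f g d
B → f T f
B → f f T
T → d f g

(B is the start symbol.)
No reduce-reduce conflicts

A reduce-reduce conflict occurs when an LR(0) state has two complete items [A → α .] and [B → β .] — both call for a reduction, and with no lookahead the parser cannot choose between them.

Augment with B' → B and build the canonical LR(0) collection (I0 = CLOSURE({[B' → . B]}), then GOTO on every symbol after a dot until no new states appear). It has 16 states:
  I0: { [B → . f T f], [B → . f f T], [B → . g T d], [B' → . B] }  — shift
  I1: { [B' → B .] }  — accept
  I2: { [B → f . T f], [B → f . f T], [T → . d f g], [T → . f g d] }  — shift
  I3: { [B → g . T d], [T → . d f g], [T → . f g d] }  — shift
  I4: { [B → g T . d] }  — shift
  I5: { [T → d . f g] }  — shift
  I6: { [T → f . g d] }  — shift
  I7: { [T → f g . d] }  — shift
  I8: { [T → f g d .] }  — reduce
  I9: { [T → d f . g] }  — shift
  I10: { [T → d f g .] }  — reduce
  I11: { [B → g T d .] }  — reduce
  I12: { [B → f T . f] }  — shift
  I13: { [B → f f . T], [T → . d f g], [T → . f g d], [T → f . g d] }  — shift
  I14: { [B → f f T .] }  — reduce
  I15: { [B → f T f .] }  — reduce

No state contains more than one complete item.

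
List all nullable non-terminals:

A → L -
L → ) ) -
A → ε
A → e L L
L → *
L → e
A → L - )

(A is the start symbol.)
{ 'A' }

A non-terminal is nullable if it can derive ε (the empty string): either it has an ε-production, or it has a production whose right-hand side consists entirely of nullable non-terminals.

ε-productions: A → ε
So A is immediately nullable.
No further non-terminal can be added: every production for the remaining non-terminals contains a terminal or a non-nullable non-terminal.
Nullable = { 'A' }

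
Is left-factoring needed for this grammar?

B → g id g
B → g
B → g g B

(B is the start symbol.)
Left-factoring is needed when two productions for the same non-terminal
share a common prefix on the right-hand side.

Productions for B:
  B → g id g
  B → g
  B → g g B

Found common prefix 'g' in productions for B

Answer: Yes, B has productions with common prefix 'g'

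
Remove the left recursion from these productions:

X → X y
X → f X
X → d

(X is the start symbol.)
X is directly left-recursive. The standard transformation for
  A → A α₁ | ... | A α_m | β₁ | ... | β_n
is
  A  → β₁ A' | ... | β_n A'
  A' → α₁ A' | ... | α_m A' | ε

X → f X becomes X → f X X'
X → d becomes X → d X'
X → X y becomes X' → y X'
Add X' → ε

Resulting grammar:
X → f X X'
X → d X'
X' → y X'
X' → ε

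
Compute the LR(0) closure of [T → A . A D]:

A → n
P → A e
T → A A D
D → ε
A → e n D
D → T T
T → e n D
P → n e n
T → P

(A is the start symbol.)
To compute CLOSURE, for each item [A → α.Bβ] where B is a non-terminal, add [B → .γ] for all productions B → γ; repeat for the newly added items until nothing changes.

Start with: [T → A . A D]
  [T → A . A D] has the dot before A: add [A → . n], [A → . e n D]
No further items can be added.

CLOSURE = { [A → . e n D], [A → . n], [T → A . A D] }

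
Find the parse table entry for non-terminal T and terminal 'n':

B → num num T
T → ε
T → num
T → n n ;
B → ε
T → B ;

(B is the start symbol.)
T → n n ;

To find M[T, 'n'], we find productions for T where 'n' is in the predict set (PREDICT(N → α) = (FIRST(α) \ {ε}) ∪ (FOLLOW(N) if α ⇒* ε)).

Relevant sets:
  FIRST(B) = { 'num', ε }
  FOLLOW(T) = { $, ';' }

T → ε: PREDICT = { $, ';' }
T → num: PREDICT = { 'num' }
T → n n ;: PREDICT = { 'n' }
  'n' is in predict set, so this production goes in M[T, 'n']
T → B ;: PREDICT = { ';', 'num' }

M[T, 'n'] = T → n n ;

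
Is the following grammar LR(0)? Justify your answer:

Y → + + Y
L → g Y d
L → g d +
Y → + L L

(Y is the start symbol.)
A grammar is LR(0) if no state in the canonical LR(0) collection has:
  - both a shift item (dot before a terminal) and a complete item (shift-reduce conflict), or
  - two or more complete items (reduce-reduce conflict; the accept item [Y' → Y .] counts as a complete item here).

Augment with Y' → Y and build the canonical LR(0) collection (I0 = CLOSURE({[Y' → . Y]}), then GOTO on every symbol after a dot until no new states appear). It has 12 states:
  I0: { [Y → . + + Y], [Y → . + L L], [Y' → . Y] }  — shift
  I1: { [L → . g Y d], [L → . g d +], [Y → + . + Y], [Y → + . L L] }  — shift
  I2: { [Y' → Y .] }  — accept
  I3: { [Y → + + . Y], [Y → . + + Y], [Y → . + L L] }  — shift
  I4: { [L → . g Y d], [L → . g d +], [Y → + L . L] }  — shift
  I5: { [L → g . Y d], [L → g . d +], [Y → . + + Y], [Y → . + L L] }  — shift
  I6: { [L → g Y . d] }  — shift
  I7: { [L → g d . +] }  — shift
  I8: { [L → g d + .] }  — reduce
  I9: { [L → g Y d .] }  — reduce
  I10: { [Y → + L L .] }  — reduce
  I11: { [Y → + + Y .] }  — reduce

Every state is either a pure shift/goto state or contains exactly one complete item and nothing to shift — no conflicts. The grammar is LR(0).

Answer: Yes, the grammar is LR(0)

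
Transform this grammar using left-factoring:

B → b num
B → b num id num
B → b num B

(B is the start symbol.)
Left-factoring transforms A → αβ₁ | αβ₂ into A → αA' and A' → β₁ | β₂
(α is the longest common prefix among the alternatives). Repeat until
no nonterminal has two alternatives with a common prefix.

Round 1: B has alternatives sharing prefix 'b num'. Introduce B': B → b num B'
  Add: B' → ε
  Add: B' → id num
  Add: B' → B

No remaining common prefixes — done.

Resulting grammar:
B → b num B'
B' → ε
B' → id num
B' → B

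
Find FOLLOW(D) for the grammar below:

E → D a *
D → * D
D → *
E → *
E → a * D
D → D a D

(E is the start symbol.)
{ $, 'a' }

To compute FOLLOW(D), find every occurrence of D on a right-hand side N → α D β: add FIRST(β) \ {ε}, and if β is empty or nullable also add FOLLOW(N). Iterate to a fixed point.

In E → D a *: D is followed by a '*', add FIRST(a '*') \ {ε} = { 'a' }
In D → * D: D is at the end; this adds FOLLOW(D) to itself — nothing new
In E → a * D: D is at the end, add FOLLOW(E)
In D → D a D: D is followed by a D, add FIRST(a D) \ {ε} = { 'a' }
In D → D a D: D is at the end; this adds FOLLOW(D) to itself — nothing new

The FOLLOW sets referred to above (computed the same way, to a fixed point):
  FOLLOW(E) = { $ }

Taking the union: FOLLOW(D) = { $, 'a' }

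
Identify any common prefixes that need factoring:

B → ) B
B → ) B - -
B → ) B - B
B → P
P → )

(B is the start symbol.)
Left-factoring is needed when two productions for the same non-terminal
share a common prefix on the right-hand side.

Productions for B:
  B → ) B
  B → ) B - -
  B → ) B - B
  B → P

Found common prefix ') B' in productions for B

Answer: Yes, B has productions with common prefix ') B'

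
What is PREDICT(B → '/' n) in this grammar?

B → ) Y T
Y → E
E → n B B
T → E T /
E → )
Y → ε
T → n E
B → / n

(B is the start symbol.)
PREDICT(B → '/' n) = (FIRST(RHS) \ {ε}) ∪ (FOLLOW(B) if ε ∈ FIRST(RHS), i.e. RHS ⇒* ε)
FIRST('/' n) = { '/' }
ε ∉ FIRST('/' n), so FOLLOW(B) is not added.
PREDICT(B → '/' n) = { '/' }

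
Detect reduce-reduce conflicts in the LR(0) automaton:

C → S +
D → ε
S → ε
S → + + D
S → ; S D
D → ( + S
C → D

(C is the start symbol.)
A reduce-reduce conflict occurs when an LR(0) state has two complete items [A → α .] and [B → β .] — both call for a reduction, and with no lookahead the parser cannot choose between them.

Augment with C' → C and build the canonical LR(0) collection (I0 = CLOSURE({[C' → . C]}), then GOTO on every symbol after a dot until no new states appear). It has 14 states:
  I0: { [C → . D], [C → . S +], [C' → . C], [D → . ( + S], [D → .], [S → . + + D], [S → . ; S D], [S → .] }  — shift, 2 reduces
  I1: { [D → ( . + S] }  — shift
  I2: { [S → + . + D] }  — shift
  I3: { [S → . + + D], [S → . ; S D], [S → .], [S → ; . S D] }  — shift, reduce
  I4: { [C' → C .] }  — accept
  I5: { [C → D .] }  — reduce
  I6: { [C → S . +] }  — shift
  I7: { [C → S + .] }  — reduce
  I8: { [D → . ( + S], [D → .], [S → ; S . D] }  — shift, reduce
  I9: { [S → ; S D .] }  — reduce
  I10: { [D → . ( + S], [D → .], [S → + + . D] }  — shift, reduce
  I11: { [S → + + D .] }  — reduce
  I12: { [D → ( + . S], [S → . + + D], [S → . ; S D], [S → .] }  — shift, reduce
  I13: { [D → ( + S .] }  — reduce

I0 contains complete items [D → .], [S → .] — reduce-reduce conflict.

Answer: Yes — I0: [D → .] vs [S → .]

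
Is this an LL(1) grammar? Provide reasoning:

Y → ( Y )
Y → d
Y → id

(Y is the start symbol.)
A grammar is LL(1) if for each non-terminal N with multiple productions, the predict sets of those productions are pairwise disjoint, where PREDICT(N → α) = (FIRST(α) \ {ε}) ∪ (FOLLOW(N) if α ⇒* ε).

For Y:
  PREDICT(Y → '(' Y ')') = { '(' }
  PREDICT(Y → d) = { 'd' }
  PREDICT(Y → id) = { 'id' }

All predict sets are disjoint. The grammar IS LL(1).

Answer: Yes, the grammar is LL(1).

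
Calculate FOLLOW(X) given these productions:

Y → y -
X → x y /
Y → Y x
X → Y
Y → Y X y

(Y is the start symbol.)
In Y → Y X y: X is followed by y, add FIRST(y) \ {ε} = { 'y' }

Taking the union: FOLLOW(X) = { 'y' }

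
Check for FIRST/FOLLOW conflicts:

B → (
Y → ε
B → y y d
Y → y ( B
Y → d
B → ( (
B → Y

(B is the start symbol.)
Nullable non-terminals: B, Y.
FIRST sets used below: FIRST(Y) = { 'd', 'y', ε }

B: nullable alternative(s) B → Y; FOLLOW(B) = { $ }
  B → (: FIRST \ {ε} = { '(' } — disjoint from FOLLOW(B)
  B → y y d: FIRST \ {ε} = { 'y' } — disjoint from FOLLOW(B)
  B → ( (: FIRST \ {ε} = { '(' } — disjoint from FOLLOW(B)
  B → Y: FIRST \ {ε} = { 'd', 'y' } — this is the only nullable alternative, skip

Y: nullable alternative(s) Y → ε; FOLLOW(Y) = { $ }
  Y → ε: FIRST \ {ε} = { } — this is the only nullable alternative, skip
  Y → y ( B: FIRST \ {ε} = { 'y' } — disjoint from FOLLOW(Y)
  Y → d: FIRST \ {ε} = { 'd' } — disjoint from FOLLOW(Y)

No FIRST/FOLLOW conflicts found.

Answer: No FIRST/FOLLOW conflicts.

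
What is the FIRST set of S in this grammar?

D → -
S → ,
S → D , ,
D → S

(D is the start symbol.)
FIRST sets of the other non-terminals involved (by the same procedure, iterated to a fixed point):
  FIRST(D) = { ',', '-' }

From S → ,:
  - ',' is a terminal: add ',' and stop
From S → D , ,:
  - D is a non-terminal: add FIRST(D) \ {ε} = { ',', '-' }
    D is not nullable, so stop

Collecting: FIRST(S) = { ',', '-' }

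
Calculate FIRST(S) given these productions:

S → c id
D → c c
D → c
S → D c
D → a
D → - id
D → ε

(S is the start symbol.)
FIRST sets of the other non-terminals involved (by the same procedure, iterated to a fixed point):
  FIRST(D) = { '-', 'a', 'c', ε }

From S → c id:
  - c is a terminal: add 'c' and stop
From S → D c:
  - D is a non-terminal: add FIRST(D) \ {ε} = { '-', 'a', 'c' }
    D is nullable, so continue to the next symbol
  - c is a terminal: add 'c' and stop

Collecting: FIRST(S) = { '-', 'a', 'c' }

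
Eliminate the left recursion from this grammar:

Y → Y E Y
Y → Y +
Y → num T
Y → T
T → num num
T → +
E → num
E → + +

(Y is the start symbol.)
Y → num T Y'
Y → T Y'
Y' → E Y Y'
Y' → + Y'
Y' → ε
T → num num
T → +
E → num
E → + +

Y is directly left-recursive. The standard transformation for
  A → A α₁ | ... | A α_m | β₁ | ... | β_n
is
  A  → β₁ A' | ... | β_n A'
  A' → α₁ A' | ... | α_m A' | ε

Y → num T becomes Y → num T Y'
Y → T becomes Y → T Y'
Y → Y E Y becomes Y' → E Y Y'
Y → Y + becomes Y' → + Y'
Add Y' → ε

Productions for other non-terminals are unchanged:
  T → num num
  T → +
  E → num
  E → + +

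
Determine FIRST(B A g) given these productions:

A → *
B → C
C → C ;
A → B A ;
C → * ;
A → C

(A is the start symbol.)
{ '*' }

FIRST sets of the non-terminals involved (from the grammar, by fixed-point iteration):
  FIRST(B) = { '*' }

To compute FIRST(B A g), process the symbols left to right:
Symbol B is a non-terminal. Add FIRST(B) \ {ε} = { '*' }
B is not nullable (ε ∉ FIRST(B)), so stop here.
FIRST(B A g) = { '*' }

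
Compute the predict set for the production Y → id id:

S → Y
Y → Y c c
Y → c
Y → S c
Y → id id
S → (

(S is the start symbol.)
{ 'id' }

PREDICT(Y → id id) = (FIRST(RHS) \ {ε}) ∪ (FOLLOW(Y) if ε ∈ FIRST(RHS), i.e. RHS ⇒* ε)
FIRST(id id) = { 'id' }
ε ∉ FIRST(id id), so FOLLOW(Y) is not added.
PREDICT(Y → id id) = { 'id' }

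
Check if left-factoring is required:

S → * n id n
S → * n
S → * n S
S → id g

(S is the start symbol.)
Left-factoring is needed when two productions for the same non-terminal
share a common prefix on the right-hand side.

Productions for S:
  S → * n id n
  S → * n
  S → * n S
  S → id g

Found common prefix '* n' in productions for S

Answer: Yes, S has productions with common prefix '* n'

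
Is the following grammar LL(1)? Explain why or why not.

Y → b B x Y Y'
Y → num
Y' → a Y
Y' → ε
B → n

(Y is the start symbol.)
Relevant sets:
  FOLLOW(Y') = { $, 'a' }

For Y:
  PREDICT(Y → b B x Y Y') = { 'b' }
  PREDICT(Y → num) = { 'num' }
For Y':
  PREDICT(Y' → a Y) = { 'a' }
  PREDICT(Y' → ε) = { $, 'a' }
B has a single production, so nothing to check there.

Conflict found: Predict set conflict for Y': { 'a' }
The grammar is NOT LL(1).

Answer: No. Predict set conflict for Y': { 'a' }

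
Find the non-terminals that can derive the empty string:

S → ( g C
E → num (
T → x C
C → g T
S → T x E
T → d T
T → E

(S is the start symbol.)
None

A non-terminal is nullable if it can derive ε (the empty string): either it has an ε-production, or it has a production whose right-hand side consists entirely of nullable non-terminals.

There are no ε-productions, so no non-terminal can derive ε.
No non-terminals are nullable.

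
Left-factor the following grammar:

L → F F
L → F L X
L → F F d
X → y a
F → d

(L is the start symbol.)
L → F L'
L' → F L''
L'' → ε
L'' → d
L' → L X
X → y a
F → d

Left-factoring transforms A → αβ₁ | αβ₂ into A → αA' and A' → β₁ | β₂
(α is the longest common prefix among the alternatives). Repeat until
no nonterminal has two alternatives with a common prefix.

Round 1: L has alternatives sharing prefix 'F'. Introduce L': L → F L'
  Add: L' → F
  Add: L' → L X
  Add: L' → F d

Round 2: L' has alternatives sharing prefix 'F'. Introduce L'': L' → F L''
  Add: L'' → ε
  Add: L'' → d

No remaining common prefixes — done.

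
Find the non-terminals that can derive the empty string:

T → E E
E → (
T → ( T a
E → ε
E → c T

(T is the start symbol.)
{ 'E', 'T' }

A non-terminal is nullable if it can derive ε (the empty string): either it has an ε-production, or it has a production whose right-hand side consists entirely of nullable non-terminals.

ε-productions: E → ε
So E is immediately nullable.
T → E E: every symbol on the right is nullable, so T is nullable too.
Every non-terminal is now nullable.
Nullable = { 'E', 'T' }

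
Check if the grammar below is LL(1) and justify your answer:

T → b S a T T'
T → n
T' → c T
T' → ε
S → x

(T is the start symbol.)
No. Predict set conflict for T': { 'c' }

A grammar is LL(1) if for each non-terminal N with multiple productions, the predict sets of those productions are pairwise disjoint, where PREDICT(N → α) = (FIRST(α) \ {ε}) ∪ (FOLLOW(N) if α ⇒* ε).

Relevant sets:
  FOLLOW(T') = { $, 'c' }

For T:
  PREDICT(T → b S a T T') = { 'b' }
  PREDICT(T → n) = { 'n' }
For T':
  PREDICT(T' → c T) = { 'c' }
  PREDICT(T' → ε) = { $, 'c' }
S has a single production, so nothing to check there.

Conflict found: Predict set conflict for T': { 'c' }
The grammar is NOT LL(1).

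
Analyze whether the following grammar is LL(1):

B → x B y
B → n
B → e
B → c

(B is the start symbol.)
A grammar is LL(1) if for each non-terminal N with multiple productions, the predict sets of those productions are pairwise disjoint, where PREDICT(N → α) = (FIRST(α) \ {ε}) ∪ (FOLLOW(N) if α ⇒* ε).

For B:
  PREDICT(B → x B y) = { 'x' }
  PREDICT(B → n) = { 'n' }
  PREDICT(B → e) = { 'e' }
  PREDICT(B → c) = { 'c' }

All predict sets are disjoint. The grammar IS LL(1).

Answer: Yes, the grammar is LL(1).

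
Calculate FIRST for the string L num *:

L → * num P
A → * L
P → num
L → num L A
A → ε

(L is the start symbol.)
{ '*', 'num' }

FIRST sets of the non-terminals involved (from the grammar, by fixed-point iteration):
  FIRST(L) = { '*', 'num' }

To compute FIRST(L num *), process the symbols left to right:
Symbol L is a non-terminal. Add FIRST(L) \ {ε} = { '*', 'num' }
L is not nullable (ε ∉ FIRST(L)), so stop here.
FIRST(L num *) = { '*', 'num' }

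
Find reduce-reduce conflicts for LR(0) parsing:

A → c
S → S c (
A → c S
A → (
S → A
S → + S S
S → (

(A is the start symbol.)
Yes — I4: [A → ( .] vs [S → ( .]; I13: [A → ( .] vs [S → ( .]

Augment with A' → A and build the canonical LR(0) collection (I0 = CLOSURE({[A' → . A]}), then GOTO on every symbol after a dot until no new states appear). It has 14 states:
  I0: { [A → . (], [A → . c S], [A → . c], [A' → . A] }  — shift
  I1: { [A → ( .] }  — reduce
  I2: { [A' → A .] }  — accept
  I3: { [A → . (], [A → . c S], [A → . c], [A → c . S], [A → c .], [S → . (], [S → . + S S], [S → . A], [S → . S c (] }  — shift, reduce
  I4: { [A → ( .], [S → ( .] }  — 2 reduces
  I5: { [A → . (], [A → . c S], [A → . c], [S → + . S S], [S → . (], [S → . + S S], [S → . A], [S → . S c (] }  — shift
  I6: { [S → A .] }  — reduce
  I7: { [A → c S .], [S → S . c (] }  — shift, reduce
  I8: { [S → S c . (] }  — shift
  I9: { [S → S c ( .] }  — reduce
  I10: { [A → . (], [A → . c S], [A → . c], [S → + S . S], [S → . (], [S → . + S S], [S → . A], [S → . S c (], [S → S . c (] }  — shift
  I11: { [S → + S S .], [S → S . c (] }  — shift, reduce
  I12: { [A → . (], [A → . c S], [A → . c], [A → c . S], [A → c .], [S → . (], [S → . + S S], [S → . A], [S → . S c (], [S → S c . (] }  — shift, reduce
  I13: { [A → ( .], [S → ( .], [S → S c ( .] }  — 3 reduces

I4 contains complete items [A → ( .], [S → ( .] — reduce-reduce conflict.
I13 contains complete items [A → ( .], [S → ( .], [S → S c ( .] — reduce-reduce conflict.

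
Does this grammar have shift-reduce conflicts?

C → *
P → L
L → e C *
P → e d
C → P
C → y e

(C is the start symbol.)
No shift-reduce conflicts

A shift-reduce conflict occurs when an LR(0) state has both:
  - a complete (reduce) item [A → α .] (dot at the end), and
  - a shift item [B → β . c γ] (dot before a terminal).

Augment with C' → C and build the canonical LR(0) collection (I0 = CLOSURE({[C' → . C]}), then GOTO on every symbol after a dot until no new states appear). It has 11 states:
  I0: { [C → . *], [C → . P], [C → . y e], [C' → . C], [L → . e C *], [P → . L], [P → . e d] }  — shift
  I1: { [C → * .] }  — reduce
  I2: { [C' → C .] }  — accept
  I3: { [P → L .] }  — reduce
  I4: { [C → P .] }  — reduce
  I5: { [C → . *], [C → . P], [C → . y e], [L → . e C *], [L → e . C *], [P → . L], [P → . e d], [P → e . d] }  — shift
  I6: { [C → y . e] }  — shift
  I7: { [C → y e .] }  — reduce
  I8: { [L → e C . *] }  — shift
  I9: { [P → e d .] }  — reduce
  I10: { [L → e C * .] }  — reduce

No state contains both a complete item and a shift item.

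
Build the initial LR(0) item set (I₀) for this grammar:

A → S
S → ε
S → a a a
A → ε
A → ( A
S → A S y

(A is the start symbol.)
{ [A → . ( A], [A → . S], [A → .], [A' → . A], [S → . A S y], [S → . a a a], [S → .] }

First, augment the grammar with A' → A
I₀ = CLOSURE({ [A' → . A] }):
  [A' → . A] has the dot before A: add [A → . S], [A → .], [A → . ( A]
  [A → . S] has the dot before S: add [S → .], [S → . a a a], [S → . A S y]
No further items can be added.

I₀ = { [A → . ( A], [A → . S], [A → .], [A' → . A], [S → . A S y], [S → . a a a], [S → .] }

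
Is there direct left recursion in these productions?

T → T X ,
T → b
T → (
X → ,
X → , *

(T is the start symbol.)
Direct left recursion occurs when N → N α for some non-terminal N (the right-hand side begins with the left-hand side itself).

T → T X ,: LEFT RECURSIVE (starts with T)
T → b: starts with b
T → (: starts with '('
X → ,: starts with ','
X → , *: starts with ','

The grammar has direct left recursion on: T.

Answer: Yes, T is left-recursive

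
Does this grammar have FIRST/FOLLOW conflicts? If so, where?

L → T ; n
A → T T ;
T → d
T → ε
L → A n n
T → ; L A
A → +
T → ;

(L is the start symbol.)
Nullable non-terminals: T.

T: nullable alternative(s) T → ε; FOLLOW(T) = { ';', 'd' }
  T → d: FIRST \ {ε} = { 'd' } — overlaps FOLLOW(T) on { 'd' }: CONFLICT
  T → ε: FIRST \ {ε} = { } — this is the only nullable alternative, skip
  T → ; L A: FIRST \ {ε} = { ';' } — overlaps FOLLOW(T) on { ';' }: CONFLICT
  T → ;: FIRST \ {ε} = { ';' } — overlaps FOLLOW(T) on { ';' }: CONFLICT

A, L have no nullable alternative, so no FIRST/FOLLOW check is needed there.

So the grammar has 3 FIRST/FOLLOW conflicts (marked CONFLICT above).

Answer: Yes. T → d with FOLLOW(T) on { 'd' }; T → ';' L A with FOLLOW(T) on { ';' }; T → ';' with FOLLOW(T) on { ';' }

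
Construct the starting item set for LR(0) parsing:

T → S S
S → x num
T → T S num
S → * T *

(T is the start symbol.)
{ [S → . * T *], [S → . x num], [T → . S S], [T → . T S num], [T' → . T] }

First, augment the grammar with T' → T
I₀ = CLOSURE({ [T' → . T] }):
  [T' → . T] has the dot before T: add [T → . S S], [T → . T S num]
  [T → . S S] has the dot before S: add [S → . x num], [S → . * T *]
No further items can be added.

I₀ = { [S → . * T *], [S → . x num], [T → . S S], [T → . T S num], [T' → . T] }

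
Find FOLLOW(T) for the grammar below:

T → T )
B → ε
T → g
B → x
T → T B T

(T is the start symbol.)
{ $, ')', 'g', 'x' }

T is the start symbol, so $ ∈ FOLLOW(T).
In T → T ): T is followed by ')', add FIRST(')') \ {ε} = { ')' }
In T → T B T: T is followed by B T, add FIRST(B T) \ {ε} = { 'g', 'x' }
In T → T B T: T is at the end; this adds FOLLOW(T) to itself — nothing new

Taking the union: FOLLOW(T) = { $, ')', 'g', 'x' }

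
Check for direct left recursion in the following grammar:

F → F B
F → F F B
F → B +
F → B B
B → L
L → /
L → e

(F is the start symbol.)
F → F B: LEFT RECURSIVE (starts with F)
F → F F B: LEFT RECURSIVE (starts with F)
F → B +: starts with B
F → B B: starts with B
B → L: starts with L
L → /: starts with '/'
L → e: starts with e

The grammar has direct left recursion on: F.

Answer: Yes, F is left-recursive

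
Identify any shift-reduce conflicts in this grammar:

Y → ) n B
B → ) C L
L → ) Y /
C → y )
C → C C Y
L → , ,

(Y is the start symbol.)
No shift-reduce conflicts

Augment with Y' → Y and build the canonical LR(0) collection (I0 = CLOSURE({[Y' → . Y]}), then GOTO on every symbol after a dot until no new states appear). It has 17 states:
  I0: { [Y → . ) n B], [Y' → . Y] }  — shift
  I1: { [Y → ) . n B] }  — shift
  I2: { [Y' → Y .] }  — accept
  I3: { [B → . ) C L], [Y → ) n . B] }  — shift
  I4: { [B → ) . C L], [C → . C C Y], [C → . y )] }  — shift
  I5: { [Y → ) n B .] }  — reduce
  I6: { [B → ) C . L], [C → . C C Y], [C → . y )], [C → C . C Y], [L → . ) Y /], [L → . , ,] }  — shift
  I7: { [C → y . )] }  — shift
  I8: { [C → y ) .] }  — reduce
  I9: { [L → ) . Y /], [Y → . ) n B] }  — shift
  I10: { [L → , . ,] }  — shift
  I11: { [C → . C C Y], [C → . y )], [C → C . C Y], [C → C C . Y], [Y → . ) n B] }  — shift
  I12: { [B → ) C L .] }  — reduce
  I13: { [C → C C Y .] }  — reduce
  I14: { [L → , , .] }  — reduce
  I15: { [L → ) Y . /] }  — shift
  I16: { [L → ) Y / .] }  — reduce

No state contains both a complete item and a shift item.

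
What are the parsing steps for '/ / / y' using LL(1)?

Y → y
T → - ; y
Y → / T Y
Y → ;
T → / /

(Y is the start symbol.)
LL(1) parsing maintains a stack (initially the start symbol over $) and the input. At each step: if the stack top is a terminal, match it against the current input token; if it is a non-terminal N, replace it with the RHS of M[N, lookahead] (the unique production whose predict set contains the lookahead).

Stack is shown with the top on the left.

Stack    Input      Action
--------------------------
Y $      / / / y $  output Y → / T Y
/ T Y $  / / / y $  match '/'
T Y $    / / y $    output T → / /
/ / Y $  / / y $    match '/'
/ Y $    / y $      match '/'
Y $      y $        output Y → y
y $      y $        match 'y'
$        $          accept

The string is accepted.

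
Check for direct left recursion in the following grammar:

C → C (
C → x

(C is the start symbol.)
Yes, C is left-recursive

C → C (: LEFT RECURSIVE (starts with C)
C → x: starts with x

The grammar has direct left recursion on: C.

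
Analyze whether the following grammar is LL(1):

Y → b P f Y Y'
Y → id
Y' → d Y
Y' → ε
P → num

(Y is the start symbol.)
No. Predict set conflict for Y': { 'd' }

Relevant sets:
  FOLLOW(Y') = { $, 'd' }

For Y:
  PREDICT(Y → b P f Y Y') = { 'b' }
  PREDICT(Y → id) = { 'id' }
For Y':
  PREDICT(Y' → d Y) = { 'd' }
  PREDICT(Y' → ε) = { $, 'd' }
P has a single production, so nothing to check there.

Conflict found: Predict set conflict for Y': { 'd' }
The grammar is NOT LL(1).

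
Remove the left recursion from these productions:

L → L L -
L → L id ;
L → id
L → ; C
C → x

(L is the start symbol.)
L is directly left-recursive. The standard transformation for
  A → A α₁ | ... | A α_m | β₁ | ... | β_n
is
  A  → β₁ A' | ... | β_n A'
  A' → α₁ A' | ... | α_m A' | ε

L → id becomes L → id L'
L → ; C becomes L → ; C L'
L → L L - becomes L' → L - L'
L → L id ; becomes L' → id ; L'
Add L' → ε

Productions for other non-terminals are unchanged:
  C → x

Resulting grammar:
L → id L'
L → ; C L'
L' → L - L'
L' → id ; L'
L' → ε
C → x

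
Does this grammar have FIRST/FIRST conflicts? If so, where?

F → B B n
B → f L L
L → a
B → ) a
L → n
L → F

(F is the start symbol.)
No FIRST/FIRST conflicts.

FIRST sets of the non-terminals at (or reachable through a nullable prefix from) the front of some alternative:
  FIRST(F) = { ')', 'f' }

Productions for B:
  B → f L L: FIRST = { 'f' }
  B → ) a: FIRST = { ')' }
Productions for L:
  L → a: FIRST = { 'a' }
  L → n: FIRST = { 'n' }
  L → F: FIRST = { ')', 'f' }
F has only one production, so no FIRST/FIRST conflict is possible there.

All alternatives of each non-terminal have pairwise disjoint FIRST sets.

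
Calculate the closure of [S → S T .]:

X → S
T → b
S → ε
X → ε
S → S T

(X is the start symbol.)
{ [S → S T .] }

To compute CLOSURE, for each item [A → α.Bβ] where B is a non-terminal, add [B → .γ] for all productions B → γ; repeat for the newly added items until nothing changes.

Start with: [S → S T .]
The dot is at the end, so nothing is added.

CLOSURE = { [S → S T .] }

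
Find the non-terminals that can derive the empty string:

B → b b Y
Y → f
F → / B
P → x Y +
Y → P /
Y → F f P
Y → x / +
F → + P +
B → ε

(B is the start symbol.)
{ 'B' }

A non-terminal is nullable if it can derive ε (the empty string): either it has an ε-production, or it has a production whose right-hand side consists entirely of nullable non-terminals.

ε-productions: B → ε
So B is immediately nullable.
No further non-terminal can be added: every production for the remaining non-terminals contains a terminal or a non-nullable non-terminal.
Nullable = { 'B' }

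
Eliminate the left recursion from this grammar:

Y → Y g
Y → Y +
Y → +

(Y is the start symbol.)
Y is directly left-recursive. The standard transformation for
  A → A α₁ | ... | A α_m | β₁ | ... | β_n
is
  A  → β₁ A' | ... | β_n A'
  A' → α₁ A' | ... | α_m A' | ε

Y → + becomes Y → + Y'
Y → Y g becomes Y' → g Y'
Y → Y + becomes Y' → + Y'
Add Y' → ε

Resulting grammar:
Y → + Y'
Y' → g Y'
Y' → + Y'
Y' → ε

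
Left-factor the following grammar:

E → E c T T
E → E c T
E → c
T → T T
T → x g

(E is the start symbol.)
E → E c T E'
E' → T
E' → ε
E → c
T → T T
T → x g

Left-factoring transforms A → αβ₁ | αβ₂ into A → αA' and A' → β₁ | β₂
(α is the longest common prefix among the alternatives). Repeat until
no nonterminal has two alternatives with a common prefix.

Round 1: E has alternatives sharing prefix 'E c T'. Introduce E': E → E c T E'
  Add: E' → T
  Add: E' → ε

No remaining common prefixes — done.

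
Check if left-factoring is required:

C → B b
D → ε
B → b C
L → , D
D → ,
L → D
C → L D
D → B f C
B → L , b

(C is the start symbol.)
Left-factoring is needed when two productions for the same non-terminal
share a common prefix on the right-hand side.

Productions for C:
  C → B b
  C → L D
Productions for D:
  D → ε
  D → ,
  D → B f C
Productions for B:
  B → b C
  B → L , b
Productions for L:
  L → , D
  L → D

No common prefixes found.

Answer: No, left-factoring is not needed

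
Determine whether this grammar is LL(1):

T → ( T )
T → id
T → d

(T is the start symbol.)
Yes, the grammar is LL(1).

For T:
  PREDICT(T → '(' T ')') = { '(' }
  PREDICT(T → id) = { 'id' }
  PREDICT(T → d) = { 'd' }

All predict sets are disjoint. The grammar IS LL(1).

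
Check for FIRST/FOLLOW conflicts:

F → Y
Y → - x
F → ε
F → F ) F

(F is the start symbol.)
Nullable non-terminals: F.
FIRST sets used below: FIRST(Y) = { '-' }, FIRST(F) = { ')', '-', ε }

F: nullable alternative(s) F → ε; FOLLOW(F) = { $, ')' }
  F → Y: FIRST \ {ε} = { '-' } — disjoint from FOLLOW(F)
  F → ε: FIRST \ {ε} = { } — this is the only nullable alternative, skip
  F → F ) F: FIRST \ {ε} = { ')', '-' } — overlaps FOLLOW(F) on { ')' }: CONFLICT

Y has no nullable alternative, so no FIRST/FOLLOW check is needed there.

So the grammar has 1 FIRST/FOLLOW conflict (marked CONFLICT above).

Answer: Yes. F → F ')' F with FOLLOW(F) on { ')' }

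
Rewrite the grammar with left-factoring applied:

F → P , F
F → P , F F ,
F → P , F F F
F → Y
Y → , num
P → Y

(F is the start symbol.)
Left-factoring transforms A → αβ₁ | αβ₂ into A → αA' and A' → β₁ | β₂
(α is the longest common prefix among the alternatives). Repeat until
no nonterminal has two alternatives with a common prefix.

Round 1: F has alternatives sharing prefix 'P , F'. Introduce F': F → P , F F'
  Add: F' → ε
  Add: F' → F ,
  Add: F' → F F

Round 2: F' has alternatives sharing prefix 'F'. Introduce F'': F' → F F''
  Add: F'' → ,
  Add: F'' → F

No remaining common prefixes — done.

Resulting grammar:
F → P , F F'
F' → ε
F' → F F''
F'' → ,
F'' → F
F → Y
Y → , num
P → Y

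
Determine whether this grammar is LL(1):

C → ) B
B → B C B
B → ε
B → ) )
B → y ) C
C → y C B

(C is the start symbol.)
A grammar is LL(1) if for each non-terminal N with multiple productions, the predict sets of those productions are pairwise disjoint, where PREDICT(N → α) = (FIRST(α) \ {ε}) ∪ (FOLLOW(N) if α ⇒* ε).

Relevant sets:
  FIRST(B) = { ')', 'y', ε }
  FIRST(C) = { ')', 'y' }
  FOLLOW(B) = { $, ')', 'y' }

For C:
  PREDICT(C → ')' B) = { ')' }
  PREDICT(C → y C B) = { 'y' }
For B:
  PREDICT(B → B C B) = { ')', 'y' }
  PREDICT(B → ε) = { $, ')', 'y' }
  PREDICT(B → ')' ')') = { ')' }
  PREDICT(B → y ')' C) = { 'y' }

Conflict found: Predict set conflict for B: { ')', 'y' }
The grammar is NOT LL(1).

Answer: No. Predict set conflict for B: { ')', 'y' }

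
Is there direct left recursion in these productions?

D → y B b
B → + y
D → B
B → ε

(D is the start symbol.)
Direct left recursion occurs when N → N α for some non-terminal N (the right-hand side begins with the left-hand side itself).

D → y B b: starts with y
B → + y: starts with '+'
D → B: starts with B
B → ε: starts with ε

No direct left recursion found.

Answer: No direct left recursion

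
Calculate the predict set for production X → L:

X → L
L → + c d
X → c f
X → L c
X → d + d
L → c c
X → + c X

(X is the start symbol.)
PREDICT(X → L) = (FIRST(RHS) \ {ε}) ∪ (FOLLOW(X) if ε ∈ FIRST(RHS), i.e. RHS ⇒* ε)
FIRST(L) = { '+', 'c' }
FIRST(L) = { '+', 'c' }
ε ∉ FIRST(L), so FOLLOW(X) is not added.
PREDICT(X → L) = { '+', 'c' }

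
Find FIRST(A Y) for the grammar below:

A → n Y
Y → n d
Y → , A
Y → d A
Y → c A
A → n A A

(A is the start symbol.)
FIRST sets of the non-terminals involved (from the grammar, by fixed-point iteration):
  FIRST(A) = { 'n' }

To compute FIRST(A Y), process the symbols left to right:
Symbol A is a non-terminal. Add FIRST(A) \ {ε} = { 'n' }
A is not nullable (ε ∉ FIRST(A)), so stop here.
FIRST(A Y) = { 'n' }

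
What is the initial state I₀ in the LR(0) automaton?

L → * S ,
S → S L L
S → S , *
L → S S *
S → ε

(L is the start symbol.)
{ [L → . * S ,], [L → . S S *], [L' → . L], [S → . S , *], [S → . S L L], [S → .] }

First, augment the grammar with L' → L
I₀ = CLOSURE({ [L' → . L] }):
  [L' → . L] has the dot before L: add [L → . * S ,], [L → . S S *]
  [L → . S S *] has the dot before S: add [S → . S L L], [S → . S , *], [S → .]
No further items can be added.

I₀ = { [L → . * S ,], [L → . S S *], [L' → . L], [S → . S , *], [S → . S L L], [S → .] }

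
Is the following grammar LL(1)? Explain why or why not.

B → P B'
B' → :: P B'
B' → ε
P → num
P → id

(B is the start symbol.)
Relevant sets:
  FOLLOW(B') = { $ }

For B':
  PREDICT(B' → :: P B') = { '::' }
  PREDICT(B' → ε) = { $ }
For P:
  PREDICT(P → num) = { 'num' }
  PREDICT(P → id) = { 'id' }
B has a single production, so nothing to check there.

All predict sets are disjoint. The grammar IS LL(1).

Answer: Yes, the grammar is LL(1).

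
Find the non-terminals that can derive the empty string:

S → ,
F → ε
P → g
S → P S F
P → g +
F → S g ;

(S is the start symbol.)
{ 'F' }

A non-terminal is nullable if it can derive ε (the empty string): either it has an ε-production, or it has a production whose right-hand side consists entirely of nullable non-terminals.

ε-productions: F → ε
So F is immediately nullable.
No further non-terminal can be added: every production for the remaining non-terminals contains a terminal or a non-nullable non-terminal.
Nullable = { 'F' }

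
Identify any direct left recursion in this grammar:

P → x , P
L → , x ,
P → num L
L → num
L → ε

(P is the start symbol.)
P → x , P: starts with x
L → , x ,: starts with ','
P → num L: starts with num
L → num: starts with num
L → ε: starts with ε

No direct left recursion found.

Answer: No direct left recursion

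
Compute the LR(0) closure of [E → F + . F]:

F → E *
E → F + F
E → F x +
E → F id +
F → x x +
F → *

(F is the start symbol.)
{ [E → . F + F], [E → . F id +], [E → . F x +], [E → F + . F], [F → . *], [F → . E *], [F → . x x +] }

Start with: [E → F + . F]
  [E → F + . F] has the dot before F: add [F → . E *], [F → . x x +], [F → . *]
  [F → . E *] has the dot before E: add [E → . F + F], [E → . F x +], [E → . F id +]
No further items can be added.

CLOSURE = { [E → . F + F], [E → . F id +], [E → . F x +], [E → F + . F], [F → . *], [F → . E *], [F → . x x +] }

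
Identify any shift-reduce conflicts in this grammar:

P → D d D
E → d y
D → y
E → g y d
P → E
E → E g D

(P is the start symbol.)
A shift-reduce conflict occurs when an LR(0) state has both:
  - a complete (reduce) item [A → α .] (dot at the end), and
  - a shift item [B → β . c γ] (dot before a terminal).

Augment with P' → P and build the canonical LR(0) collection (I0 = CLOSURE({[P' → . P]}), then GOTO on every symbol after a dot until no new states appear). It has 14 states:
  I0: { [D → . y], [E → . E g D], [E → . d y], [E → . g y d], [P → . D d D], [P → . E], [P' → . P] }  — shift
  I1: { [P → D . d D] }  — shift
  I2: { [E → E . g D], [P → E .] }  — shift, reduce
  I3: { [P' → P .] }  — accept
  I4: { [E → d . y] }  — shift
  I5: { [E → g . y d] }  — shift
  I6: { [D → y .] }  — reduce
  I7: { [E → g y . d] }  — shift
  I8: { [E → g y d .] }  — reduce
  I9: { [E → d y .] }  — reduce
  I10: { [D → . y], [E → E g . D] }  — shift
  I11: { [E → E g D .] }  — reduce
  I12: { [D → . y], [P → D d . D] }  — shift
  I13: { [P → D d D .] }  — reduce

I2 contains reduce item [P → E .] and shift item [E → E . g D] — shift-reduce conflict.

Answer: Yes — I2: [P → E .] vs [E → E . g D]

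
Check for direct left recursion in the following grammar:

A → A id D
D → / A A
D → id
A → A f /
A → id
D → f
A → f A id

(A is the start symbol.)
Direct left recursion occurs when N → N α for some non-terminal N (the right-hand side begins with the left-hand side itself).

A → A id D: LEFT RECURSIVE (starts with A)
D → / A A: starts with '/'
D → id: starts with id
A → A f /: LEFT RECURSIVE (starts with A)
A → id: starts with id
D → f: starts with f
A → f A id: starts with f

The grammar has direct left recursion on: A.

Answer: Yes, A is left-recursive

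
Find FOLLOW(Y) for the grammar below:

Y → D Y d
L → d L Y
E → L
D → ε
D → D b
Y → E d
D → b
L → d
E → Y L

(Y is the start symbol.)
{ $, 'b', 'd' }

To compute FOLLOW(Y), find every occurrence of Y on a right-hand side N → α Y β: add FIRST(β) \ {ε}, and if β is empty or nullable also add FOLLOW(N). Iterate to a fixed point.

Y is the start symbol, so $ ∈ FOLLOW(Y).
In Y → D Y d: Y is followed by d, add FIRST(d) \ {ε} = { 'd' }
In L → d L Y: Y is at the end, add FOLLOW(L)
In E → Y L: Y is followed by L, add FIRST(L) \ {ε} = { 'd' }

The FOLLOW sets referred to above (computed the same way, to a fixed point):
  FOLLOW(L) = { 'b', 'd' }

Taking the union: FOLLOW(Y) = { $, 'b', 'd' }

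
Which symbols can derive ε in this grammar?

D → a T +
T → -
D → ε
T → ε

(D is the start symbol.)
ε-productions: D → ε, T → ε
So D, T are immediately nullable.
Every non-terminal is now nullable.
Nullable = { 'D', 'T' }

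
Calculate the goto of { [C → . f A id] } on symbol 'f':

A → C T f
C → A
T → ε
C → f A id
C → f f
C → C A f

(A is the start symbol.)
{ [A → . C T f], [C → . A], [C → . C A f], [C → . f A id], [C → . f f], [C → f . A id] }

GOTO(I, 'f') = CLOSURE({ [A → αX.β] : [A → α.Xβ] ∈ I, X = 'f' })

Items with dot before 'f', with the dot advanced:
  [C → . f A id] → [C → f . A id]
Closure of the advanced items:
  [C → f . A id] has the dot before A: add [A → . C T f]
  [A → . C T f] has the dot before C: add [C → . A], [C → . f A id], [C → . f f], [C → . C A f]

GOTO = { [A → . C T f], [C → . A], [C → . C A f], [C → . f A id], [C → . f f], [C → f . A id] }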